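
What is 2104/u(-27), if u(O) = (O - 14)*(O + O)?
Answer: 1052/1107 ≈ 0.95032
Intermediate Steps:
u(O) = 2*O*(-14 + O) (u(O) = (-14 + O)*(2*O) = 2*O*(-14 + O))
2104/u(-27) = 2104/((2*(-27)*(-14 - 27))) = 2104/((2*(-27)*(-41))) = 2104/2214 = 2104*(1/2214) = 1052/1107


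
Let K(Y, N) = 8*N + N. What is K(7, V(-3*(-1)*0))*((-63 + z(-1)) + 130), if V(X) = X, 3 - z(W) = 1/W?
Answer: 0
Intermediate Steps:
z(W) = 3 - 1/W
K(Y, N) = 9*N
K(7, V(-3*(-1)*0))*((-63 + z(-1)) + 130) = (9*(-3*(-1)*0))*((-63 + (3 - 1/(-1))) + 130) = (9*(3*0))*((-63 + (3 - 1*(-1))) + 130) = (9*0)*((-63 + (3 + 1)) + 130) = 0*((-63 + 4) + 130) = 0*(-59 + 130) = 0*71 = 0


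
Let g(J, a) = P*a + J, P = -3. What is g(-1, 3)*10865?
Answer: -108650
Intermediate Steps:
g(J, a) = J - 3*a (g(J, a) = -3*a + J = J - 3*a)
g(-1, 3)*10865 = (-1 - 3*3)*10865 = (-1 - 9)*10865 = -10*10865 = -108650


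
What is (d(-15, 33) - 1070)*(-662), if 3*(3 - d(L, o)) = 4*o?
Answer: 735482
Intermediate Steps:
d(L, o) = 3 - 4*o/3
(d(-15, 33) - 1070)*(-662) = ((3 - 4/3*33) - 1070)*(-662) = ((3 - 44) - 1070)*(-662) = (-41 - 1070)*(-662) = -1111*(-662) = 735482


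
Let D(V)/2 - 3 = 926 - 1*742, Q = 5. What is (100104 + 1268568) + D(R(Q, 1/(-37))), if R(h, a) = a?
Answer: 1369046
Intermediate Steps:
D(V) = 374 (D(V) = 6 + 2*(926 - 1*742) = 6 + 2*(926 - 742) = 6 + 2*184 = 6 + 368 = 374)
(100104 + 1268568) + D(R(Q, 1/(-37))) = (100104 + 1268568) + 374 = 1368672 + 374 = 1369046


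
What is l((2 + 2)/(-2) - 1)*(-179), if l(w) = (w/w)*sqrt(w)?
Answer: -179*I*sqrt(3) ≈ -310.04*I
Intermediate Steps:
l(w) = sqrt(w) (l(w) = 1*sqrt(w) = sqrt(w))
l((2 + 2)/(-2) - 1)*(-179) = sqrt((2 + 2)/(-2) - 1)*(-179) = sqrt(4*(-1/2) - 1)*(-179) = sqrt(-2 - 1)*(-179) = sqrt(-3)*(-179) = (I*sqrt(3))*(-179) = -179*I*sqrt(3)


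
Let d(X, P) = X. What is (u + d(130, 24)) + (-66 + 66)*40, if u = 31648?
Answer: 31778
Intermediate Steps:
(u + d(130, 24)) + (-66 + 66)*40 = (31648 + 130) + (-66 + 66)*40 = 31778 + 0*40 = 31778 + 0 = 31778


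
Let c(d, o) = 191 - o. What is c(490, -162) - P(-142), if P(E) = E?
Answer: 495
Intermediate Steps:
c(490, -162) - P(-142) = (191 - 1*(-162)) - 1*(-142) = (191 + 162) + 142 = 353 + 142 = 495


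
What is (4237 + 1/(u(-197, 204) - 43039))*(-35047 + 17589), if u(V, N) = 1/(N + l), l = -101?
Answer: -23422012795183/316644 ≈ -7.3970e+7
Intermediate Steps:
u(V, N) = 1/(-101 + N) (u(V, N) = 1/(N - 101) = 1/(-101 + N))
(4237 + 1/(u(-197, 204) - 43039))*(-35047 + 17589) = (4237 + 1/(1/(-101 + 204) - 43039))*(-35047 + 17589) = (4237 + 1/(1/103 - 43039))*(-17458) = (4237 + 1/(-4433016/103))*(-17458) = (4237 - 103/4433016)*(-17458) = (18782688689/4433016)*(-17458) = -23422012795183/316644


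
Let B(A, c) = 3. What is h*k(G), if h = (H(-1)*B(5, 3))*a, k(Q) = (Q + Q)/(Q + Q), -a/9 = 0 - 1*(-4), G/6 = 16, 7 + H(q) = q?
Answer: 864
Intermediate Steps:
H(q) = -7 + q
G = 96 (G = 6*16 = 96)
a = -36 (a = -9*(0 - 1*(-4)) = -9*(0 + 4) = -9*4 = -36)
k(Q) = 1 (k(Q) = (2*Q)/((2*Q)) = (2*Q)*(1/(2*Q)) = 1)
h = 864 (h = ((-7 - 1)*3)*(-36) = -8*3*(-36) = -24*(-36) = 864)
h*k(G) = 864*1 = 864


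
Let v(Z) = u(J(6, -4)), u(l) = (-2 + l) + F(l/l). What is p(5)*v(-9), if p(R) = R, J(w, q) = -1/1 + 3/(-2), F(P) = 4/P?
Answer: -5/2 ≈ -2.5000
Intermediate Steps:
J(w, q) = -5/2 (J(w, q) = -1*1 + 3*(-½) = -1 - 3/2 = -5/2)
u(l) = 2 + l (u(l) = (-2 + l) + 4/((l/l)) = (-2 + l) + 4/1 = (-2 + l) + 4*1 = (-2 + l) + 4 = 2 + l)
v(Z) = -½ (v(Z) = 2 - 5/2 = -½)
p(5)*v(-9) = 5*(-½) = -5/2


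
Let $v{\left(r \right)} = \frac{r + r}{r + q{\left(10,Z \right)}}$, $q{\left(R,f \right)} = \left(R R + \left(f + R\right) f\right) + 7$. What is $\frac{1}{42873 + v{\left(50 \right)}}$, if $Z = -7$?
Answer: $\frac{34}{1457707} \approx 2.3324 \cdot 10^{-5}$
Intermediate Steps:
$q{\left(R,f \right)} = 7 + R^{2} + f \left(R + f\right)$ ($q{\left(R,f \right)} = \left(R^{2} + \left(R + f\right) f\right) + 7 = \left(R^{2} + f \left(R + f\right)\right) + 7 = 7 + R^{2} + f \left(R + f\right)$)
$v{\left(r \right)} = \frac{2 r}{86 + r}$ ($v{\left(r \right)} = \frac{r + r}{r + \left(7 + 10^{2} + \left(-7\right)^{2} + 10 \left(-7\right)\right)} = \frac{2 r}{r + \left(7 + 100 + 49 - 70\right)} = \frac{2 r}{r + 86} = \frac{2 r}{86 + r}$)
$\frac{1}{42873 + v{\left(50 \right)}} = \frac{1}{42873 + 2 \cdot 50 \frac{1}{86 + 50}} = \frac{1}{42873 + 2 \cdot 50 \cdot \frac{1}{136}} = \frac{1}{42873 + \frac{25}{34}} = \frac{1}{\frac{1457707}{34}} = \frac{34}{1457707}$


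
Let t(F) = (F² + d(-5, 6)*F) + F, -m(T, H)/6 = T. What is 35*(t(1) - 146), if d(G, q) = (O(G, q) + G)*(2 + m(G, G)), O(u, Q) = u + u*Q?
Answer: -49840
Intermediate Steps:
O(u, Q) = u + Q*u
m(T, H) = -6*T
d(G, q) = (2 - 6*G)*(G + G*(1 + q)) (d(G, q) = (G*(1 + q) + G)*(2 - 6*G) = (G + G*(1 + q))*(2 - 6*G) = (2 - 6*G)*(G + G*(1 + q)))
t(F) = F² - 1279*F (t(F) = (F² + (2*(-5)*(2 + 6 - 6*(-5) - 3*(-5)*6))*F) + F = (F² + (2*(-5)*(2 + 6 + 30 + 90))*F) + F = (F² + (2*(-5)*128)*F) + F = (F² - 1280*F) + F = F² - 1279*F)
35*(t(1) - 146) = 35*(1*(-1279 + 1) - 146) = 35*(1*(-1278) - 146) = 35*(-1278 - 146) = 35*(-1424) = -49840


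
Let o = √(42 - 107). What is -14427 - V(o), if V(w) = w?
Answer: -14427 - I*√65 ≈ -14427.0 - 8.0623*I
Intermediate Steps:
o = I*√65 (o = √(-65) = I*√65 ≈ 8.0623*I)
-14427 - V(o) = -14427 - I*√65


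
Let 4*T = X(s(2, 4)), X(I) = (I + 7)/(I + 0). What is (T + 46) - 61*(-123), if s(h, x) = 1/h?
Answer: 30211/4 ≈ 7552.8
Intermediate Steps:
X(I) = (7 + I)/I
T = 15/4 (T = ((7 + 1/2)/(1/2))/4 = ((7 + ½)/(½))/4 = (2*(15/2))/4 = (¼)*15 = 15/4 ≈ 3.7500)
(T + 46) - 61*(-123) = (15/4 + 46) - 61*(-123) = 199/4 + 7503 = 30211/4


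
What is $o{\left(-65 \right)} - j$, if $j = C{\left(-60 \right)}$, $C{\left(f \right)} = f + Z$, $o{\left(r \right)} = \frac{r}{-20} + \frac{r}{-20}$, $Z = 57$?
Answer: $\frac{19}{2} \approx 9.5$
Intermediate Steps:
$o{\left(r \right)} = - \frac{r}{10}$ ($o{\left(r \right)} = r \left(- \frac{1}{20}\right) + r \left(- \frac{1}{20}\right) = - \frac{r}{20} - \frac{r}{20} = - \frac{r}{10}$)
$C{\left(f \right)} = 57 + f$ ($C{\left(f \right)} = f + 57 = 57 + f$)
$j = -3$ ($j = 57 - 60 = -3$)
$o{\left(-65 \right)} - j = \left(- \frac{1}{10}\right) \left(-65\right) - -3 = \frac{13}{2} + 3 = \frac{19}{2}$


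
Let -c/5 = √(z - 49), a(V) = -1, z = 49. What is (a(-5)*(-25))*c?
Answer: 0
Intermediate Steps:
c = 0 (c = -5*√(49 - 49) = -5*√0 = -5*0 = 0)
(a(-5)*(-25))*c = -1*(-25)*0 = 25*0 = 0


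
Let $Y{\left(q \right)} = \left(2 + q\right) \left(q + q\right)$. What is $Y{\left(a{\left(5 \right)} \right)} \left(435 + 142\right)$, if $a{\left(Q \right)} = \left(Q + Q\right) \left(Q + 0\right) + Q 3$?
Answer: $5025670$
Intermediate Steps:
$a{\left(Q \right)} = 2 Q^{2} + 3 Q$ ($a{\left(Q \right)} = 2 Q Q + 3 Q = 2 Q^{2} + 3 Q$)
$Y{\left(q \right)} = 2 q \left(2 + q\right)$ ($Y{\left(q \right)} = \left(2 + q\right) 2 q = 2 q \left(2 + q\right)$)
$Y{\left(a{\left(5 \right)} \right)} \left(435 + 142\right) = 2 \cdot 5 \left(3 + 2 \cdot 5\right) \left(2 + 5 \left(3 + 2 \cdot 5\right)\right) \left(435 + 142\right) = 2 \cdot 5 \left(3 + 10\right) \left(2 + 5 \left(3 + 10\right)\right) 577 = 2 \cdot 5 \cdot 13 \left(2 + 5 \cdot 13\right) 577 = 2 \cdot 65 \left(2 + 65\right) 577 = 2 \cdot 65 \cdot 67 \cdot 577 = 8710 \cdot 577 = 5025670$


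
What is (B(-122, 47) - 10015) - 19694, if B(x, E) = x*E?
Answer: -35443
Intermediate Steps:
B(x, E) = E*x
(B(-122, 47) - 10015) - 19694 = (47*(-122) - 10015) - 19694 = (-5734 - 10015) - 19694 = -15749 - 19694 = -35443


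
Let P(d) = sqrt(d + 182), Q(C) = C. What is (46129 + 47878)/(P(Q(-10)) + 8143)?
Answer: 765499001/66308277 - 188014*sqrt(43)/66308277 ≈ 11.526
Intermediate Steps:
P(d) = sqrt(182 + d)
(46129 + 47878)/(P(Q(-10)) + 8143) = (46129 + 47878)/(sqrt(182 - 10) + 8143) = 94007/(sqrt(172) + 8143) = 94007/(2*sqrt(43) + 8143) = 94007/(8143 + 2*sqrt(43))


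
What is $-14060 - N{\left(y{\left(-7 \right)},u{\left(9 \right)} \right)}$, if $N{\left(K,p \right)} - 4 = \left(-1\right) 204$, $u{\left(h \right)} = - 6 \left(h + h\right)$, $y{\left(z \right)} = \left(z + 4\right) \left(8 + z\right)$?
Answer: $-13860$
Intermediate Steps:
$y{\left(z \right)} = \left(4 + z\right) \left(8 + z\right)$
$u{\left(h \right)} = - 12 h$ ($u{\left(h \right)} = - 6 \cdot 2 h = - 12 h$)
$N{\left(K,p \right)} = -200$ ($N{\left(K,p \right)} = 4 - 204 = -200$)
$-14060 - N{\left(y{\left(-7 \right)},u{\left(9 \right)} \right)} = -14060 - -200 = -14060 + 200 = -13860$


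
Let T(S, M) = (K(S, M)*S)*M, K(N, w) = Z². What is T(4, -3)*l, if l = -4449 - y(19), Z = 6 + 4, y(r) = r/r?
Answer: 5340000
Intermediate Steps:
y(r) = 1
Z = 10
K(N, w) = 100 (K(N, w) = 10² = 100)
T(S, M) = 100*M*S (T(S, M) = (100*S)*M = 100*M*S)
l = -4450 (l = -4449 - 1*1 = -4449 - 1 = -4450)
T(4, -3)*l = (100*(-3)*4)*(-4450) = -1200*(-4450) = 5340000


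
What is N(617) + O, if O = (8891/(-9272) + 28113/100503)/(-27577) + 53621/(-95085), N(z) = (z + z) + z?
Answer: 502392399999218611577/271499459314735080 ≈ 1850.4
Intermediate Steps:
N(z) = 3*z (N(z) = 2*z + z = 3*z)
O = -153099192356021503/271499459314735080 (O = (8891*(-1/9272) + 28113*(1/100503))*(-1/27577) + 53621*(-1/95085) = (-8891/9272 + 9371/33501)*(-1/27577) - 53621/95085 = -210969479/310621272*(-1/27577) - 53621/95085 = 210969479/8566002817944 - 53621/95085 = -153099192356021503/271499459314735080 ≈ -0.56390)
N(617) + O = 3*617 - 153099192356021503/271499459314735080 = 1851 - 153099192356021503/271499459314735080 = 502392399999218611577/271499459314735080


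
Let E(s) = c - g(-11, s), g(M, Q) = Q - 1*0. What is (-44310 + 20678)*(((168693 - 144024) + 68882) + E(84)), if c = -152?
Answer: -2205220080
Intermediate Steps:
g(M, Q) = Q (g(M, Q) = Q + 0 = Q)
E(s) = -152 - s
(-44310 + 20678)*(((168693 - 144024) + 68882) + E(84)) = (-44310 + 20678)*(((168693 - 144024) + 68882) + (-152 - 1*84)) = -23632*((24669 + 68882) + (-152 - 84)) = -23632*(93551 - 236) = -23632*93315 = -2205220080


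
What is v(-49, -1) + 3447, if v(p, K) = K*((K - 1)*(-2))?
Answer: 3443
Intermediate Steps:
v(p, K) = K*(2 - 2*K) (v(p, K) = K*((-1 + K)*(-2)) = K*(2 - 2*K))
v(-49, -1) + 3447 = 2*(-1)*(1 - 1*(-1)) + 3447 = 2*(-1)*(1 + 1) + 3447 = 2*(-1)*2 + 3447 = -4 + 3447 = 3443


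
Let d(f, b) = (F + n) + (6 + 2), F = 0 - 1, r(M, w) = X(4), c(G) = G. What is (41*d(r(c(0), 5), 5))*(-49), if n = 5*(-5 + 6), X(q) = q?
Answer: -24108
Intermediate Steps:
r(M, w) = 4
n = 5 (n = 5*1 = 5)
F = -1
d(f, b) = 12 (d(f, b) = (-1 + 5) + (6 + 2) = 4 + 8 = 12)
(41*d(r(c(0), 5), 5))*(-49) = (41*12)*(-49) = 492*(-49) = -24108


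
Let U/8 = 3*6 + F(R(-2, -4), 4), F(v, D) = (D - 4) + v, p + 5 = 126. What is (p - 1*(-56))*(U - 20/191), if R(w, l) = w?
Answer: 4323756/191 ≈ 22637.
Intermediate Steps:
p = 121 (p = -5 + 126 = 121)
F(v, D) = -4 + D + v (F(v, D) = (-4 + D) + v = -4 + D + v)
U = 128 (U = 8*(3*6 + (-4 + 4 - 2)) = 8*(18 - 2) = 8*16 = 128)
(p - 1*(-56))*(U - 20/191) = (121 - 1*(-56))*(128 - 20/191) = (121 + 56)*(128 - 20*1/191) = 177*(128 - 20/191) = 177*(24428/191) = 4323756/191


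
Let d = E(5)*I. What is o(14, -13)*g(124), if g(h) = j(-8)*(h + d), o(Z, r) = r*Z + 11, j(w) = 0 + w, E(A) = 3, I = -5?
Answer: 149112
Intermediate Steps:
j(w) = w
o(Z, r) = 11 + Z*r (o(Z, r) = Z*r + 11 = 11 + Z*r)
d = -15 (d = 3*(-5) = -15)
g(h) = 120 - 8*h (g(h) = -8*(h - 15) = -8*(-15 + h) = 120 - 8*h)
o(14, -13)*g(124) = (11 + 14*(-13))*(120 - 8*124) = (11 - 182)*(120 - 992) = -171*(-872) = 149112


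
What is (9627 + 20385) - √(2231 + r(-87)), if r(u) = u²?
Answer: 30012 - 70*√2 ≈ 29913.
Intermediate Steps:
(9627 + 20385) - √(2231 + r(-87)) = (9627 + 20385) - √(2231 + (-87)²) = 30012 - √(2231 + 7569) = 30012 - √9800 = 30012 - 70*√2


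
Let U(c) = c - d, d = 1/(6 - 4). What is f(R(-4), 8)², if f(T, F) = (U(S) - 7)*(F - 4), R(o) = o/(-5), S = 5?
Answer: 100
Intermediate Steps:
d = ½ (d = 1/2 = ½ ≈ 0.50000)
U(c) = -½ + c (U(c) = c - 1*½ = c - ½ = -½ + c)
R(o) = -o/5 (R(o) = o*(-⅕) = -o/5)
f(T, F) = 10 - 5*F/2 (f(T, F) = ((-½ + 5) - 7)*(F - 4) = (9/2 - 7)*(-4 + F) = -5*(-4 + F)/2 = 10 - 5*F/2)
f(R(-4), 8)² = (10 - 5/2*8)² = (10 - 20)² = (-10)² = 100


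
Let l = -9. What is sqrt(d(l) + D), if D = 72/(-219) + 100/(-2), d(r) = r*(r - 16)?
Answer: sqrt(930823)/73 ≈ 13.216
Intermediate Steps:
d(r) = r*(-16 + r)
D = -3674/73 (D = 72*(-1/219) + 100*(-1/2) = -24/73 - 50 = -3674/73 ≈ -50.329)
sqrt(d(l) + D) = sqrt(-9*(-16 - 9) - 3674/73) = sqrt(-9*(-25) - 3674/73) = sqrt(225 - 3674/73) = sqrt(12751/73) = sqrt(930823)/73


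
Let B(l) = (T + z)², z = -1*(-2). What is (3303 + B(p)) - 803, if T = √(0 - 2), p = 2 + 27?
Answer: 2502 + 4*I*√2 ≈ 2502.0 + 5.6569*I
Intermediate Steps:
p = 29
z = 2
T = I*√2 (T = √(-2) = I*√2 ≈ 1.4142*I)
B(l) = (2 + I*√2)² (B(l) = (I*√2 + 2)² = (2 + I*√2)²)
(3303 + B(p)) - 803 = (3303 + (2 + I*√2)²) - 803 = 2500 + (2 + I*√2)²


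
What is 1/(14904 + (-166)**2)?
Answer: 1/42460 ≈ 2.3552e-5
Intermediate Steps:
1/(14904 + (-166)**2) = 1/(14904 + 27556) = 1/42460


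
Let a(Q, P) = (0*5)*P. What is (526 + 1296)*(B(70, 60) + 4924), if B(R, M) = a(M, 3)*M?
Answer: 8971528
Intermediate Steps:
a(Q, P) = 0 (a(Q, P) = 0*P = 0)
B(R, M) = 0 (B(R, M) = 0*M = 0)
(526 + 1296)*(B(70, 60) + 4924) = (526 + 1296)*(0 + 4924) = 1822*4924 = 8971528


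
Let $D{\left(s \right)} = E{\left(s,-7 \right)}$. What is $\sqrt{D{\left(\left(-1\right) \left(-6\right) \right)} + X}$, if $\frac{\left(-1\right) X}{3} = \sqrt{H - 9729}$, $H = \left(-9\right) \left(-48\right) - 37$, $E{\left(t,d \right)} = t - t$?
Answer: $\sqrt{3} \sqrt[4]{9334} \sqrt{- i} \approx 12.038 - 12.038 i$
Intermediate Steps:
$E{\left(t,d \right)} = 0$
$H = 395$ ($H = 432 - 37 = 395$)
$D{\left(s \right)} = 0$
$X = - 3 i \sqrt{9334}$ ($X = - 3 \sqrt{395 - 9729} = - 3 \sqrt{-9334} = - 3 i \sqrt{9334} \approx - 289.84 i$)
$\sqrt{D{\left(\left(-1\right) \left(-6\right) \right)} + X} = \sqrt{0 - 3 i \sqrt{9334}} = \sqrt{- 3 i \sqrt{9334}} = \sqrt{3} \sqrt[4]{9334} \sqrt{- i}$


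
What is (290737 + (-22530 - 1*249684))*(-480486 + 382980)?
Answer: -1806103638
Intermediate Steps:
(290737 + (-22530 - 1*249684))*(-480486 + 382980) = (290737 + (-22530 - 249684))*(-97506) = (290737 - 272214)*(-97506) = 18523*(-97506) = -1806103638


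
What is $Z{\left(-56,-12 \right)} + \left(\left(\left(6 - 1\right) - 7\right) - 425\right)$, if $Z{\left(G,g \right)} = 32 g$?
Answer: $-811$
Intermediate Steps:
$Z{\left(-56,-12 \right)} + \left(\left(\left(6 - 1\right) - 7\right) - 425\right) = 32 \left(-12\right) + \left(\left(\left(6 - 1\right) - 7\right) - 425\right) = -384 + \left(\left(5 - 7\right) - 425\right) = -384 - 427 = -811$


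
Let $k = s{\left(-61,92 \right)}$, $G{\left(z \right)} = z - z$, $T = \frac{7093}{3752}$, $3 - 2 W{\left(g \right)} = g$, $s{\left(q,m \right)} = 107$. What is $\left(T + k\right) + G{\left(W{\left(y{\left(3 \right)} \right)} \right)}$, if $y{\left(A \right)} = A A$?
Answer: $\frac{408557}{3752} \approx 108.89$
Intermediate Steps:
$y{\left(A \right)} = A^{2}$
$W{\left(g \right)} = \frac{3}{2} - \frac{g}{2}$
$T = \frac{7093}{3752}$ ($T = 7093 \cdot \frac{1}{3752} = \frac{7093}{3752} \approx 1.8905$)
$G{\left(z \right)} = 0$
$k = 107$
$\left(T + k\right) + G{\left(W{\left(y{\left(3 \right)} \right)} \right)} = \left(\frac{7093}{3752} + 107\right) + 0 = \frac{408557}{3752} + 0 = \frac{408557}{3752}$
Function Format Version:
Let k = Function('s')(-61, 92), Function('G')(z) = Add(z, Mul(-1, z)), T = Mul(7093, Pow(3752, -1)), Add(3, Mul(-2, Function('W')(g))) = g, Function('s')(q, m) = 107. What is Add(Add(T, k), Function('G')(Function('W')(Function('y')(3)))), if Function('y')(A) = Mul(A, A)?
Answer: Rational(408557, 3752) ≈ 108.89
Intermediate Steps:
Function('y')(A) = Pow(A, 2)
Function('W')(g) = Add(Rational(3, 2), Mul(Rational(-1, 2), g))
T = Rational(7093, 3752) (T = Mul(7093, Rational(1, 3752)) = Rational(7093, 3752) ≈ 1.8905)
Function('G')(z) = 0
k = 107
Add(Add(T, k), Function('G')(Function('W')(Function('y')(3)))) = Add(Add(Rational(7093, 3752), 107), 0) = Add(Rational(408557, 3752), 0) = Rational(408557, 3752)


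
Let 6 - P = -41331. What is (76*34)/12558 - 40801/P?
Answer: -67594025/86518341 ≈ -0.78127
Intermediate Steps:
P = 41337 (P = 6 - 1*(-41331) = 6 + 41331 = 41337)
(76*34)/12558 - 40801/P = (76*34)/12558 - 40801/41337 = 2584*(1/12558) - 40801*1/41337 = 1292/6279 - 40801/41337 = -67594025/86518341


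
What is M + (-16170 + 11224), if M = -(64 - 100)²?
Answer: -6242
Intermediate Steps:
M = -1296 (M = -1*(-36)² = -1*1296 = -1296)
M + (-16170 + 11224) = -1296 + (-16170 + 11224) = -1296 - 4946 = -6242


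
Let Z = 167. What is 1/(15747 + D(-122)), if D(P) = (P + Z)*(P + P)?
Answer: 1/4767 ≈ 0.00020978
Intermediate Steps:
D(P) = 2*P*(167 + P) (D(P) = (P + 167)*(P + P) = (167 + P)*(2*P) = 2*P*(167 + P))
1/(15747 + D(-122)) = 1/(15747 + 2*(-122)*(167 - 122)) = 1/(15747 + 2*(-122)*45) = 1/(15747 - 10980) = 1/4767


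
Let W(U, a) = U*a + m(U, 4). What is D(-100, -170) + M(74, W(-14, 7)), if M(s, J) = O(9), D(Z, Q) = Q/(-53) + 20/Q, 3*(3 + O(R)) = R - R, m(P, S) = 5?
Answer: 81/901 ≈ 0.089900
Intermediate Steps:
O(R) = -3 (O(R) = -3 + (R - R)/3 = -3 + (1/3)*0 = -3 + 0 = -3)
W(U, a) = 5 + U*a (W(U, a) = U*a + 5 = 5 + U*a)
D(Z, Q) = 20/Q - Q/53 (D(Z, Q) = Q*(-1/53) + 20/Q = -Q/53 + 20/Q = 20/Q - Q/53)
M(s, J) = -3
D(-100, -170) + M(74, W(-14, 7)) = (20/(-170) - 1/53*(-170)) - 3 = (20*(-1/170) + 170/53) - 3 = (-2/17 + 170/53) - 3 = 2784/901 - 3 = 81/901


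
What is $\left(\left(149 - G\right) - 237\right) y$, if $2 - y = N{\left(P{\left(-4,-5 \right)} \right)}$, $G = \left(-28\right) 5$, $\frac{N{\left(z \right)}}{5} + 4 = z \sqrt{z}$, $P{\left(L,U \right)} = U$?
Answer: $1144 + 1300 i \sqrt{5} \approx 1144.0 + 2906.9 i$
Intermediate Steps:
$N{\left(z \right)} = -20 + 5 z^{\frac{3}{2}}$ ($N{\left(z \right)} = -20 + 5 z \sqrt{z} = -20 + 5 z^{\frac{3}{2}}$)
$G = -140$
$y = 22 + 25 i \sqrt{5}$ ($y = 2 - \left(-20 + 5 \left(-5\right)^{\frac{3}{2}}\right) = 2 - \left(-20 + 5 \left(- 5 i \sqrt{5}\right)\right) = 2 - \left(-20 - 25 i \sqrt{5}\right) = 2 + \left(20 + 25 i \sqrt{5}\right) = 22 + 25 i \sqrt{5} \approx 22.0 + 55.902 i$)
$\left(\left(149 - G\right) - 237\right) y = \left(\left(149 - -140\right) - 237\right) \left(22 + 25 i \sqrt{5}\right) = \left(\left(149 + 140\right) - 237\right) \left(22 + 25 i \sqrt{5}\right) = \left(289 - 237\right) \left(22 + 25 i \sqrt{5}\right) = 52 \left(22 + 25 i \sqrt{5}\right) = 1144 + 1300 i \sqrt{5}$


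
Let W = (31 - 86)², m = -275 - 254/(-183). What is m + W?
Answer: 503504/183 ≈ 2751.4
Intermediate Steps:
m = -50071/183 (m = -275 - 1/183*(-254) = -275 + 254/183 = -50071/183 ≈ -273.61)
W = 3025 (W = (-55)² = 3025)
m + W = -50071/183 + 3025 = 503504/183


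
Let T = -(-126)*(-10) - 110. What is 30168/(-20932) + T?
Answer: -7176752/5233 ≈ -1371.4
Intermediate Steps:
T = -1370 (T = -42*30 - 110 = -1260 - 110 = -1370)
30168/(-20932) + T = 30168/(-20932) - 1370 = 30168*(-1/20932) - 1370 = -7542/5233 - 1370 = -7176752/5233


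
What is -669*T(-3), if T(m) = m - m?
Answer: 0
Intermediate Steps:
T(m) = 0
-669*T(-3) = -669*0 = 0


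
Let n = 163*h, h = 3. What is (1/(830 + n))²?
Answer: 1/1739761 ≈ 5.7479e-7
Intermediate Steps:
n = 489 (n = 163*3 = 489)
(1/(830 + n))² = (1/(830 + 489))² = (1/1319)² = 1/1739761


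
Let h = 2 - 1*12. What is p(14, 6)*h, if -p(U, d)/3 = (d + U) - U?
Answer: 180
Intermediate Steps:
p(U, d) = -3*d (p(U, d) = -3*((d + U) - U) = -3*((U + d) - U) = -3*d)
h = -10 (h = 2 - 12 = -10)
p(14, 6)*h = -3*6*(-10) = -18*(-10) = 180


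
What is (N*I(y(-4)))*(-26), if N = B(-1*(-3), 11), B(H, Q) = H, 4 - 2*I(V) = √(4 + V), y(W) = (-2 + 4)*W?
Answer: -156 + 78*I ≈ -156.0 + 78.0*I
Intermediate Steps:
y(W) = 2*W
I(V) = 2 - √(4 + V)/2
N = 3 (N = -1*(-3) = 3)
(N*I(y(-4)))*(-26) = (3*(2 - √(4 + 2*(-4))/2))*(-26) = (3*(2 - √(4 - 8)/2))*(-26) = (3*(2 - I))*(-26) = (6 - 3*I)*(-26) = -156 + 78*I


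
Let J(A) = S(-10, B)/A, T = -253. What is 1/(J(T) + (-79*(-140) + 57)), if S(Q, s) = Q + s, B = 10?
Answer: 1/11117 ≈ 8.9952e-5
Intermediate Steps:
J(A) = 0 (J(A) = (-10 + 10)/A = 0/A = 0)
1/(J(T) + (-79*(-140) + 57)) = 1/(0 + (-79*(-140) + 57)) = 1/(0 + (11060 + 57)) = 1/(0 + 11117) = 1/11117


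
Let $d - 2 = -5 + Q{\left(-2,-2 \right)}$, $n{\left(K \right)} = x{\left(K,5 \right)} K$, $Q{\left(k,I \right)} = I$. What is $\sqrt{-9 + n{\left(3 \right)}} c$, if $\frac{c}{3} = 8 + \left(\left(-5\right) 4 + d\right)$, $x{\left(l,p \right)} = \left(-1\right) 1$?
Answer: $- 102 i \sqrt{3} \approx - 176.67 i$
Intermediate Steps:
$x{\left(l,p \right)} = -1$
$n{\left(K \right)} = - K$
$d = -5$ ($d = 2 - 7 = -5$)
$c = -51$ ($c = 3 \left(8 - 25\right) = 3 \left(-17\right) = -51$)
$\sqrt{-9 + n{\left(3 \right)}} c = \sqrt{-9 - 3} \left(-51\right) = \sqrt{-12} \left(-51\right) = 2 i \sqrt{3} \left(-51\right) = - 102 i \sqrt{3}$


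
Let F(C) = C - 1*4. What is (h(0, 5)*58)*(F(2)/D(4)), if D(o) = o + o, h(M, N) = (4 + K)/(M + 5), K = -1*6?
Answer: 29/5 ≈ 5.8000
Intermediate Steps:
K = -6
h(M, N) = -2/(5 + M) (h(M, N) = (4 - 6)/(M + 5) = -2/(5 + M))
D(o) = 2*o
F(C) = -4 + C (F(C) = C - 4 = -4 + C)
(h(0, 5)*58)*(F(2)/D(4)) = (-2/(5 + 0)*58)*((-4 + 2)/((2*4))) = (-2/5*58)*(-2/8) = (-2*⅕*58)*(-2*⅛) = -⅖*58*(-¼) = -116/5*(-¼) = 29/5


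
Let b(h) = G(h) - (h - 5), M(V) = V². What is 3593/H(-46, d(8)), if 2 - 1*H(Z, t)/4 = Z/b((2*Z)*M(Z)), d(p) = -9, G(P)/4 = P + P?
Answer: 4896177507/10901408 ≈ 449.13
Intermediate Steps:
G(P) = 8*P (G(P) = 4*(P + P) = 4*(2*P) = 8*P)
b(h) = 5 + 7*h (b(h) = 8*h - (h - 5) = 8*h - (-5 + h) = 8*h + (5 - h) = 5 + 7*h)
H(Z, t) = 8 - 4*Z/(5 + 14*Z³) (H(Z, t) = 8 - 4*Z/(5 + 7*((2*Z)*Z²)) = 8 - 4*Z/(5 + 7*(2*Z³)) = 8 - 4*Z/(5 + 14*Z³))
3593/H(-46, d(8)) = 3593/((4*(10 - 1*(-46) + 28*(-46)³)/(5 + 14*(-46)³))) = 3593/((4*(10 + 46 + 28*(-97336))/(5 + 14*(-97336)))) = 3593/((4*(10 + 46 - 2725408)/(5 - 1362704))) = 3593/((4*(-2725352)/(-1362699))) = 3593/((4*(-1/1362699)*(-2725352))) = 3593/(10901408/1362699) = 3593*(1362699/10901408) = 4896177507/10901408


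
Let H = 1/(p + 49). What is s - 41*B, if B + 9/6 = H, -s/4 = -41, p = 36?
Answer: 38253/170 ≈ 225.02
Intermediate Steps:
s = 164 (s = -4*(-41) = 164)
H = 1/85 (H = 1/(36 + 49) = 1/85 ≈ 0.011765)
B = -253/170 (B = -3/2 + 1/85 = -253/170 ≈ -1.4882)
s - 41*B = 164 - 41*(-253/170) = 164 + 10373/170 = 38253/170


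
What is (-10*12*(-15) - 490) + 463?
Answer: 1773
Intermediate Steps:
(-10*12*(-15) - 490) + 463 = (-120*(-15) - 490) + 463 = (1800 - 490) + 463 = 1310 + 463 = 1773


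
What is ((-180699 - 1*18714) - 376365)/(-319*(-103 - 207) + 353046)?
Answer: -287889/225968 ≈ -1.2740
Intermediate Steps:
((-180699 - 1*18714) - 376365)/(-319*(-103 - 207) + 353046) = ((-180699 - 18714) - 376365)/(-319*(-310) + 353046) = (-199413 - 376365)/(98890 + 353046) = -575778/451936 = -575778*1/451936 = -287889/225968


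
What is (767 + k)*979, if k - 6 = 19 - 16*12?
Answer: 587400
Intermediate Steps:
k = -167 (k = 6 + (19 - 16*12) = 6 + (19 - 192) = 6 - 173 = -167)
(767 + k)*979 = (767 - 167)*979 = 600*979 = 587400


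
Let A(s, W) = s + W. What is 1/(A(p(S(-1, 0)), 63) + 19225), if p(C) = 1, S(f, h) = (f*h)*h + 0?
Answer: 1/19289 ≈ 5.1843e-5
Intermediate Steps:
S(f, h) = f*h**2 (S(f, h) = f*h**2 + 0 = f*h**2)
A(s, W) = W + s
1/(A(p(S(-1, 0)), 63) + 19225) = 1/((63 + 1) + 19225) = 1/(64 + 19225) = 1/19289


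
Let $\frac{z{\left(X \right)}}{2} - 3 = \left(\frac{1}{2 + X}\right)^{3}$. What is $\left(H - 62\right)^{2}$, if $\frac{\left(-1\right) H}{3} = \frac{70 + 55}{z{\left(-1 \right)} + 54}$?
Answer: $\frac{17799961}{3844} \approx 4630.6$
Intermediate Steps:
$z{\left(X \right)} = 6 + \frac{2}{\left(2 + X\right)^{3}}$ ($z{\left(X \right)} = 6 + 2 \left(\frac{1}{2 + X}\right)^{3} = 6 + \frac{2}{\left(2 + X\right)^{3}}$)
$H = - \frac{375}{62}$ ($H = - 3 \frac{70 + 55}{\left(6 + \frac{2}{\left(2 - 1\right)^{3}}\right) + 54} = - 3 \frac{125}{\left(6 + 2 \cdot 1^{-3}\right) + 54} = - 3 \frac{125}{\left(6 + 2 \cdot 1\right) + 54} = - 3 \frac{125}{\left(6 + 2\right) + 54} = - 3 \frac{125}{8 + 54} = - 3 \cdot \frac{125}{62} = - 3 \cdot 125 \cdot \frac{1}{62} = \left(-3\right) \frac{125}{62} = - \frac{375}{62} \approx -6.0484$)
$\left(H - 62\right)^{2} = \left(- \frac{375}{62} - 62\right)^{2} = \left(- \frac{4219}{62}\right)^{2} = \frac{17799961}{3844}$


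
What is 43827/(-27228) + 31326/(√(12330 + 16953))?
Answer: -14609/9076 + 46*√29283/43 ≈ 181.45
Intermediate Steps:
43827/(-27228) + 31326/(√(12330 + 16953)) = 43827*(-1/27228) + 31326/(√29283) = -14609/9076 + 31326*(√29283/29283) = -14609/9076 + 46*√29283/43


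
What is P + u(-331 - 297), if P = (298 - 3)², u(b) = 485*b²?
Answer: 191363265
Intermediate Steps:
P = 87025 (P = 295² = 87025)
P + u(-331 - 297) = 87025 + 485*(-331 - 297)² = 87025 + 485*(-628)² = 87025 + 485*394384 = 87025 + 191276240 = 191363265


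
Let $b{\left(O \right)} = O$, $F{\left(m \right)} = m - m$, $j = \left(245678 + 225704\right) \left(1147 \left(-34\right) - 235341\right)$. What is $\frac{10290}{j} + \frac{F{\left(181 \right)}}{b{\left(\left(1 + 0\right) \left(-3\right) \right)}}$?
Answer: $- \frac{5145}{64659233249} \approx -7.9571 \cdot 10^{-8}$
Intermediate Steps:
$j = -129318466498$ ($j = 471382 \left(-38998 - 235341\right) = 471382 \left(-274339\right) = -129318466498$)
$F{\left(m \right)} = 0$
$\frac{10290}{j} + \frac{F{\left(181 \right)}}{b{\left(\left(1 + 0\right) \left(-3\right) \right)}} = \frac{10290}{-129318466498} + \frac{0}{\left(1 + 0\right) \left(-3\right)} = 10290 \left(- \frac{1}{129318466498}\right) + \frac{0}{1 \left(-3\right)} = - \frac{5145}{64659233249} + \frac{0}{-3} = - \frac{5145}{64659233249} + 0 \left(- \frac{1}{3}\right) = - \frac{5145}{64659233249} + 0 = - \frac{5145}{64659233249}$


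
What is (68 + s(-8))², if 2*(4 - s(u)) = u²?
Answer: 1600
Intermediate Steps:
s(u) = 4 - u²/2
(68 + s(-8))² = (68 + (4 - ½*(-8)²))² = (68 + (4 - ½*64))² = (68 + (4 - 32))² = (68 - 28)² = 40² = 1600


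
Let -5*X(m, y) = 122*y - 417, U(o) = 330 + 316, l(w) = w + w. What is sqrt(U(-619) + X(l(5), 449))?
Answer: I*sqrt(255655)/5 ≈ 101.12*I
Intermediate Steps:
l(w) = 2*w
U(o) = 646
X(m, y) = 417/5 - 122*y/5 (X(m, y) = -(122*y - 417)/5 = -(-417 + 122*y)/5 = 417/5 - 122*y/5)
sqrt(U(-619) + X(l(5), 449)) = sqrt(646 + (417/5 - 122/5*449)) = sqrt(646 + (417/5 - 54778/5)) = sqrt(646 - 54361/5) = sqrt(-51131/5) = I*sqrt(255655)/5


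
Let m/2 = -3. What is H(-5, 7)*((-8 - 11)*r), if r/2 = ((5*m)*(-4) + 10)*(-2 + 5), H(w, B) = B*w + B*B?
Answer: -207480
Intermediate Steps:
m = -6 (m = 2*(-3) = -6)
H(w, B) = B**2 + B*w (H(w, B) = B*w + B**2 = B**2 + B*w)
r = 780 (r = 2*(((5*(-6))*(-4) + 10)*(-2 + 5)) = 2*((-30*(-4) + 10)*3) = 2*((120 + 10)*3) = 2*(130*3) = 2*390 = 780)
H(-5, 7)*((-8 - 11)*r) = (7*(7 - 5))*((-8 - 11)*780) = (7*2)*(-19*780) = 14*(-14820) = -207480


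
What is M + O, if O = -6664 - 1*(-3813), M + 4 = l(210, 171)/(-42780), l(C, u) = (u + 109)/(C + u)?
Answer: -2326707959/814959 ≈ -2855.0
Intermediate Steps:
l(C, u) = (109 + u)/(C + u)
M = -3259850/814959 (M = -4 + ((109 + 171)/(210 + 171))/(-42780) = -4 + (280/381)*(-1/42780) = -4 - 14/814959 = -3259850/814959 ≈ -4.0000)
O = -2851 (O = -6664 + 3813 = -2851)
M + O = -3259850/814959 - 2851 = -2326707959/814959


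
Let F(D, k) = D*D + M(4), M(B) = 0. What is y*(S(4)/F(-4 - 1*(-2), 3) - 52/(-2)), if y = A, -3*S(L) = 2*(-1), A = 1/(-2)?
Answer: -157/12 ≈ -13.083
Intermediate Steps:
A = -½ ≈ -0.50000
S(L) = ⅔ (S(L) = -2*(-1)/3 = -⅓*(-2) = ⅔)
F(D, k) = D² (F(D, k) = D*D + 0 = D² + 0 = D²)
y = -½ ≈ -0.50000
y*(S(4)/F(-4 - 1*(-2), 3) - 52/(-2)) = -(2/(3*((-4 - 1*(-2))²)) - 52/(-2))/2 = -(2/(3*((-4 + 2)²)) - 52*(-½))/2 = -(2/(3*((-2)²)) + 26)/2 = -((⅔)/4 + 26)/2 = -((⅔)*(¼) + 26)/2 = -(⅙ + 26)/2 = -½*157/6 = -157/12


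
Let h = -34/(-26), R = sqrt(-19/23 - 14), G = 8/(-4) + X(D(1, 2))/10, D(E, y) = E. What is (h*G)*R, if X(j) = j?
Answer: -323*I*sqrt(7843)/2990 ≈ -9.5669*I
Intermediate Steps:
G = -19/10 (G = 8/(-4) + 1/10 = 8*(-1/4) + 1*(1/10) = -2 + 1/10 = -19/10 ≈ -1.9000)
R = I*sqrt(7843)/23 (R = sqrt(-19*1/23 - 14) = sqrt(-19/23 - 14) = sqrt(-341/23) = I*sqrt(7843)/23 ≈ 3.8505*I)
h = 17/13 (h = -34*(-1/26) = 17/13 ≈ 1.3077)
(h*G)*R = ((17/13)*(-19/10))*(I*sqrt(7843)/23) = -323*I*sqrt(7843)/2990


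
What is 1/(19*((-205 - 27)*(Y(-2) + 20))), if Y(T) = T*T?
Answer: -1/105792 ≈ -9.4525e-6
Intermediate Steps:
Y(T) = T**2
1/(19*((-205 - 27)*(Y(-2) + 20))) = 1/(19*((-205 - 27)*((-2)**2 + 20))) = 1/(19*(-232*(4 + 20))) = 1/(19*(-232*24)) = 1/(19*(-5568)) = 1/(-105792) = -1/105792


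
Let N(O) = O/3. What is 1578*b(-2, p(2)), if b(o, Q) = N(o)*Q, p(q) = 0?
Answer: 0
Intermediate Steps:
N(O) = O/3 (N(O) = O*(⅓) = O/3)
b(o, Q) = Q*o/3 (b(o, Q) = (o/3)*Q = Q*o/3)
1578*b(-2, p(2)) = 1578*((⅓)*0*(-2)) = 1578*0 = 0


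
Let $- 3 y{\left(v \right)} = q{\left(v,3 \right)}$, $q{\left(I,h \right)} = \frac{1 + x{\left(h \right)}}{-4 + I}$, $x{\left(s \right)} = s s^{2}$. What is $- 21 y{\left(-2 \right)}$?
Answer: $- \frac{98}{3} \approx -32.667$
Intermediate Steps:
$x{\left(s \right)} = s^{3}$
$q{\left(I,h \right)} = \frac{1 + h^{3}}{-4 + I}$
$y{\left(v \right)} = - \frac{28}{3 \left(-4 + v\right)}$ ($y{\left(v \right)} = - \frac{\frac{1}{-4 + v} \left(1 + 3^{3}\right)}{3} = - \frac{\frac{1}{-4 + v} \left(1 + 27\right)}{3} = - \frac{\frac{1}{-4 + v} 28}{3} = - \frac{28 \frac{1}{-4 + v}}{3} = - \frac{28}{3 \left(-4 + v\right)}$)
$- 21 y{\left(-2 \right)} = - 21 \left(- \frac{28}{-12 + 3 \left(-2\right)}\right) = - 21 \left(- \frac{28}{-12 - 6}\right) = - 21 \left(- \frac{28}{-18}\right) = - 21 \left(\left(-28\right) \left(- \frac{1}{18}\right)\right) = \left(-21\right) \frac{14}{9} = - \frac{98}{3}$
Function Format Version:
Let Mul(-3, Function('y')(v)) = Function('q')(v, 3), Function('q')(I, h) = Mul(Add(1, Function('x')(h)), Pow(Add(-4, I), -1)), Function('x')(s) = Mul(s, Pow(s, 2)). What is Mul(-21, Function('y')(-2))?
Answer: Rational(-98, 3) ≈ -32.667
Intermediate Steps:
Function('x')(s) = Pow(s, 3)
Function('q')(I, h) = Mul(Pow(Add(-4, I), -1), Add(1, Pow(h, 3))) (Function('q')(I, h) = Mul(Add(1, Pow(h, 3)), Pow(Add(-4, I), -1)) = Mul(Pow(Add(-4, I), -1), Add(1, Pow(h, 3))))
Function('y')(v) = Mul(Rational(-28, 3), Pow(Add(-4, v), -1)) (Function('y')(v) = Mul(Rational(-1, 3), Mul(Pow(Add(-4, v), -1), Add(1, Pow(3, 3)))) = Mul(Rational(-1, 3), Mul(Pow(Add(-4, v), -1), Add(1, 27))) = Mul(Rational(-1, 3), Mul(Pow(Add(-4, v), -1), 28)) = Mul(Rational(-1, 3), Mul(28, Pow(Add(-4, v), -1))) = Mul(Rational(-28, 3), Pow(Add(-4, v), -1)))
Mul(-21, Function('y')(-2)) = Mul(-21, Mul(-28, Pow(Add(-12, Mul(3, -2)), -1))) = Mul(-21, Mul(-28, Pow(Add(-12, -6), -1))) = Mul(-21, Mul(-28, Pow(-18, -1))) = Mul(-21, Mul(-28, Rational(-1, 18))) = Mul(-21, Rational(14, 9)) = Rational(-98, 3)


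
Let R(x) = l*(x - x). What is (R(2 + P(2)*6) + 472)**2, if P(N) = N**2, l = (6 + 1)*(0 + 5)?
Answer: 222784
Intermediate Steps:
l = 35 (l = 7*5 = 35)
R(x) = 0 (R(x) = 35*(x - x) = 35*0 = 0)
(R(2 + P(2)*6) + 472)**2 = (0 + 472)**2 = 472**2 = 222784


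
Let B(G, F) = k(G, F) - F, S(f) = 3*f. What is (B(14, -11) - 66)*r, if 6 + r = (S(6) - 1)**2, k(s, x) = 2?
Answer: -14999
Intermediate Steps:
B(G, F) = 2 - F
r = 283 (r = -6 + (3*6 - 1)**2 = -6 + (18 - 1)**2 = -6 + 17**2 = -6 + 289 = 283)
(B(14, -11) - 66)*r = ((2 - 1*(-11)) - 66)*283 = ((2 + 11) - 66)*283 = (13 - 66)*283 = -53*283 = -14999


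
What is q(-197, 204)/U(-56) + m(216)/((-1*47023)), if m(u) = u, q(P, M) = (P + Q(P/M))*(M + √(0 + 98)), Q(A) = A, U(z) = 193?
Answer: -1899065543/9075439 - 282695*√2/39372 ≈ -219.41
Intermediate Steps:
q(P, M) = (M + 7*√2)*(P + P/M) (q(P, M) = (P + P/M)*(M + √(0 + 98)) = (P + P/M)*(M + √98) = (P + P/M)*(M + 7*√2) = (M + 7*√2)*(P + P/M))
q(-197, 204)/U(-56) + m(216)/((-1*47023)) = -197*(7*√2 + 204*(1 + 204 + 7*√2))/204/193 + 216/((-1*47023)) = -197*1/204*(7*√2 + 204*(205 + 7*√2))*(1/193) + 216/(-47023) = -197*1/204*(7*√2 + (41820 + 1428*√2))*(1/193) + 216*(-1/47023) = -197*1/204*(41820 + 1435*√2)*(1/193) - 216/47023 = (-40385 - 282695*√2/204)*(1/193) - 216/47023 = (-40385/193 - 282695*√2/39372) - 216/47023 = -1899065543/9075439 - 282695*√2/39372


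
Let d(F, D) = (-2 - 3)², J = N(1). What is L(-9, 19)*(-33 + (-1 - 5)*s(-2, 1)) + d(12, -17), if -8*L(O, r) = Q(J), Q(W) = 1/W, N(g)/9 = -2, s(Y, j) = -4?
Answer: 399/16 ≈ 24.938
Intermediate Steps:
N(g) = -18 (N(g) = 9*(-2) = -18)
J = -18
L(O, r) = 1/144 (L(O, r) = -⅛/(-18) = -⅛*(-1/18) = 1/144)
d(F, D) = 25 (d(F, D) = (-5)² = 25)
L(-9, 19)*(-33 + (-1 - 5)*s(-2, 1)) + d(12, -17) = (-33 + (-1 - 5)*(-4))/144 + 25 = (-33 - 6*(-4))/144 + 25 = (-33 + 24)/144 + 25 = (1/144)*(-9) + 25 = -1/16 + 25 = 399/16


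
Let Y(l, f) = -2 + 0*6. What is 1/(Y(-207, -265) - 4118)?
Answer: -1/4120 ≈ -0.00024272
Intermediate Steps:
Y(l, f) = -2 (Y(l, f) = -2 + 0 = -2)
1/(Y(-207, -265) - 4118) = 1/(-2 - 4118) = 1/(-4120) = -1/4120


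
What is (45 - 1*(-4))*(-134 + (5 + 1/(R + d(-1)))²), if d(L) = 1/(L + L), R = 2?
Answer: -44933/9 ≈ -4992.6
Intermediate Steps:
d(L) = 1/(2*L)
(45 - 1*(-4))*(-134 + (5 + 1/(R + d(-1)))²) = (45 - 1*(-4))*(-134 + (5 + 1/(2 + (½)/(-1)))²) = (45 + 4)*(-134 + (5 + 1/(2 + (½)*(-1)))²) = 49*(-134 + (5 + 1/(2 - ½))²) = 49*(-134 + (5 + 1/(3/2))²) = 49*(-134 + (5 + ⅔)²) = 49*(-134 + (17/3)²) = 49*(-134 + 289/9) = 49*(-917/9) = -44933/9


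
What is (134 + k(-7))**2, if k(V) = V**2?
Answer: 33489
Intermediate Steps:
(134 + k(-7))**2 = (134 + (-7)**2)**2 = (134 + 49)**2 = 183**2 = 33489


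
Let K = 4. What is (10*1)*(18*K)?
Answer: 720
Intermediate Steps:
(10*1)*(18*K) = (10*1)*(18*4) = 10*72 = 720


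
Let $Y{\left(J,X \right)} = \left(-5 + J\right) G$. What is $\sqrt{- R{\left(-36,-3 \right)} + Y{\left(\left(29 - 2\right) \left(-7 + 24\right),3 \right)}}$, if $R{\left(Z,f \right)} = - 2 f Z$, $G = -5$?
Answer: $i \sqrt{2054} \approx 45.321 i$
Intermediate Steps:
$R{\left(Z,f \right)} = - 2 Z f$
$Y{\left(J,X \right)} = 25 - 5 J$ ($Y{\left(J,X \right)} = \left(-5 + J\right) \left(-5\right) = 25 - 5 J$)
$\sqrt{- R{\left(-36,-3 \right)} + Y{\left(\left(29 - 2\right) \left(-7 + 24\right),3 \right)}} = \sqrt{- \left(-2\right) \left(-36\right) \left(-3\right) + \left(25 - 5 \left(29 - 2\right) \left(-7 + 24\right)\right)} = \sqrt{\left(-1\right) \left(-216\right) + \left(25 - 5 \cdot 27 \cdot 17\right)} = \sqrt{216 + \left(25 - 2295\right)} = \sqrt{216 - 2270} = \sqrt{-2054} = i \sqrt{2054}$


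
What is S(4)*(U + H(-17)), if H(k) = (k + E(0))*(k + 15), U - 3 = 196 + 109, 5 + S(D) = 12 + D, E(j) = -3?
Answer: 3828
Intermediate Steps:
S(D) = 7 + D (S(D) = -5 + (12 + D) = 7 + D)
U = 308 (U = 3 + (196 + 109) = 3 + 305 = 308)
H(k) = (-3 + k)*(15 + k) (H(k) = (k - 3)*(k + 15) = (-3 + k)*(15 + k))
S(4)*(U + H(-17)) = (7 + 4)*(308 + (-45 + (-17)**2 + 12*(-17))) = 11*(308 + (-45 + 289 - 204)) = 11*(308 + 40) = 11*348 = 3828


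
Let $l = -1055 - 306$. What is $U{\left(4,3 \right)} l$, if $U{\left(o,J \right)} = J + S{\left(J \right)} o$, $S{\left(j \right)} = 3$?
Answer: $-20415$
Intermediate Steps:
$l = -1361$
$U{\left(o,J \right)} = J + 3 o$
$U{\left(4,3 \right)} l = \left(3 + 3 \cdot 4\right) \left(-1361\right) = \left(3 + 12\right) \left(-1361\right) = 15 \left(-1361\right) = -20415$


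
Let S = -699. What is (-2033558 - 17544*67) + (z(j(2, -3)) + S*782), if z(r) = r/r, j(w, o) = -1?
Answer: -3755623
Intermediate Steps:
z(r) = 1
(-2033558 - 17544*67) + (z(j(2, -3)) + S*782) = (-2033558 - 17544*67) + (1 - 699*782) = (-2033558 - 1175448) + (1 - 546618) = -3209006 - 546617 = -3755623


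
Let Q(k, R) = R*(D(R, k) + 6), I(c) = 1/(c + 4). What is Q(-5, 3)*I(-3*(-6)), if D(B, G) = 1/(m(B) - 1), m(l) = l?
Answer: 39/44 ≈ 0.88636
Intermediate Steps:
D(B, G) = 1/(-1 + B) (D(B, G) = 1/(B - 1) = 1/(-1 + B))
I(c) = 1/(4 + c)
Q(k, R) = R*(6 + 1/(-1 + R)) (Q(k, R) = R*(1/(-1 + R) + 6) = R*(6 + 1/(-1 + R)))
Q(-5, 3)*I(-3*(-6)) = (3*(-5 + 6*3)/(-1 + 3))/(4 - 3*(-6)) = (3*(-5 + 18)/2)/(4 + 18) = (3*(½)*13)/22 = (39/2)*(1/22) = 39/44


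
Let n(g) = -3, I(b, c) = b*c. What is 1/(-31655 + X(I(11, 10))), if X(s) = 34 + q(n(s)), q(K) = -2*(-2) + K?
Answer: -1/31620 ≈ -3.1626e-5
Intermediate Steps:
q(K) = 4 + K
X(s) = 35 (X(s) = 34 + (4 - 3) = 34 + 1 = 35)
1/(-31655 + X(I(11, 10))) = 1/(-31655 + 35) = 1/(-31620) = -1/31620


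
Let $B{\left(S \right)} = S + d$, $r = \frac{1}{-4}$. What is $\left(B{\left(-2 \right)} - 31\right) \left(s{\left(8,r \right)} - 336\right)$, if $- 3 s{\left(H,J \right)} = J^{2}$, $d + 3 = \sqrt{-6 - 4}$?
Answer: $\frac{48387}{4} - \frac{16129 i \sqrt{10}}{48} \approx 12097.0 - 1062.6 i$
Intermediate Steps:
$d = -3 + i \sqrt{10}$ ($d = -3 + \sqrt{-6 - 4} = -3 + \sqrt{-10} = -3 + i \sqrt{10} \approx -3.0 + 3.1623 i$)
$r = - \frac{1}{4} \approx -0.25$
$B{\left(S \right)} = -3 + S + i \sqrt{10}$ ($B{\left(S \right)} = S - \left(3 - i \sqrt{10}\right) = -3 + S + i \sqrt{10}$)
$s{\left(H,J \right)} = - \frac{J^{2}}{3}$
$\left(B{\left(-2 \right)} - 31\right) \left(s{\left(8,r \right)} - 336\right) = \left(\left(-3 - 2 + i \sqrt{10}\right) - 31\right) \left(- \frac{\left(- \frac{1}{4}\right)^{2}}{3} - 336\right) = \left(\left(-5 + i \sqrt{10}\right) - 31\right) \left(\left(- \frac{1}{3}\right) \frac{1}{16} - 336\right) = \left(-36 + i \sqrt{10}\right) \left(- \frac{1}{48} - 336\right) = \left(-36 + i \sqrt{10}\right) \left(- \frac{16129}{48}\right) = \frac{48387}{4} - \frac{16129 i \sqrt{10}}{48}$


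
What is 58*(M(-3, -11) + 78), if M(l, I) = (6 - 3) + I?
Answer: 4060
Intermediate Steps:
M(l, I) = 3 + I
58*(M(-3, -11) + 78) = 58*((3 - 11) + 78) = 58*(-8 + 78) = 58*70 = 4060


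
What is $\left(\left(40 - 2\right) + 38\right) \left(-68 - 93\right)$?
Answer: $-12236$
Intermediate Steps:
$\left(\left(40 - 2\right) + 38\right) \left(-68 - 93\right) = \left(38 + 38\right) \left(-161\right) = 76 \left(-161\right) = -12236$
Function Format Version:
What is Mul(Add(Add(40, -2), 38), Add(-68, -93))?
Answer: -12236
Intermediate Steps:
Mul(Add(Add(40, -2), 38), Add(-68, -93)) = Mul(Add(38, 38), -161) = Mul(76, -161) = -12236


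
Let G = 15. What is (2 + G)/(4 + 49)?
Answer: 17/53 ≈ 0.32075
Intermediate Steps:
(2 + G)/(4 + 49) = (2 + 15)/(4 + 49) = 17/53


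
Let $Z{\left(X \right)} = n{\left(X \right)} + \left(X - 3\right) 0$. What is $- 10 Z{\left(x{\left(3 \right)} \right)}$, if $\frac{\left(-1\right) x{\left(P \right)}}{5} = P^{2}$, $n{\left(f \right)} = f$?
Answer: $450$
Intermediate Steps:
$x{\left(P \right)} = - 5 P^{2}$
$Z{\left(X \right)} = X$ ($Z{\left(X \right)} = X + \left(X - 3\right) 0 = X + \left(-3 + X\right) 0 = X + 0 = X$)
$- 10 Z{\left(x{\left(3 \right)} \right)} = - 10 \left(- 5 \cdot 3^{2}\right) = - 10 \left(\left(-5\right) 9\right) = \left(-10\right) \left(-45\right) = 450$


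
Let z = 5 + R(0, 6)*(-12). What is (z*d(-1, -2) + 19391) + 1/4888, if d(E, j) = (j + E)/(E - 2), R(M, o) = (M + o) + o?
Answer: 94103777/4888 ≈ 19252.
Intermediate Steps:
R(M, o) = M + 2*o
z = -139 (z = 5 + (0 + 2*6)*(-12) = 5 + (0 + 12)*(-12) = 5 + 12*(-12) = 5 - 144 = -139)
d(E, j) = (E + j)/(-2 + E)
(z*d(-1, -2) + 19391) + 1/4888 = (-139*(-1 - 2)/(-2 - 1) + 19391) + 1/4888 = (-139*(-3)/(-3) + 19391) + 1/4888 = (-(-139)*(-3)/3 + 19391) + 1/4888 = (-139*1 + 19391) + 1/4888 = (-139 + 19391) + 1/4888 = 19252 + 1/4888 = 94103777/4888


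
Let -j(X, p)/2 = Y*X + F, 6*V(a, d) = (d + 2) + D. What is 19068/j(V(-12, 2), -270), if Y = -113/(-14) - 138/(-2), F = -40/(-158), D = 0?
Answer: -15816906/85661 ≈ -184.65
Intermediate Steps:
F = 20/79 (F = -40*(-1/158) = 20/79 ≈ 0.25316)
Y = 1079/14 (Y = -113*(-1/14) - 138*(-1/2) = 113/14 + 69 = 1079/14 ≈ 77.071)
V(a, d) = 1/3 + d/6 (V(a, d) = ((d + 2) + 0)/6 = ((2 + d) + 0)/6 = (2 + d)/6 = 1/3 + d/6)
j(X, p) = -40/79 - 1079*X/7 (j(X, p) = -2*(1079*X/14 + 20/79) = -2*(20/79 + 1079*X/14) = -40/79 - 1079*X/7)
19068/j(V(-12, 2), -270) = 19068/(-40/79 - 1079*(1/3 + (1/6)*2)/7) = 19068/(-40/79 - 1079*(1/3 + 1/3)/7) = 19068/(-40/79 - 1079/7*2/3) = 19068/(-40/79 - 2158/21) = 19068/(-171322/1659) = 19068*(-1659/171322) = -15816906/85661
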